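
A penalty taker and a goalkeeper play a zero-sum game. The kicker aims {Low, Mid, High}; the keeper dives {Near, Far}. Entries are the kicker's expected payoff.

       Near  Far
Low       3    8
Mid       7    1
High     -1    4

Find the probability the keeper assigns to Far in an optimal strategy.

4/11

Row minima: Low → 3, Mid → 1, High → -1; maximin = 3.
Column maxima: Near → 7, Far → 8; minimax = 7.
3 ≠ 7, so there is no saddle point; optimal play is mixed.
High is strictly dominated by Low, so the kicker never plays it.
On the remaining 2×2 (Low, Mid vs Near, Far):
Let the kicker play Low with probability p. Expected payoff against Near: 3p + 7(1−p) = −4p + 7; against Far: 8p + 1(1−p) = 7p + 1.
Setting these equal: −4p + 7 = 7p + 1 ⇒ −11p = -6 ⇒ p = 6/11, and the value is (-4)·(6/11) + 7 = 53/11.
For the keeper: with q = P(Near), equating Low's and Mid's payoffs gives −5q + 8 = 6q + 1 ⇒ q = 7/11.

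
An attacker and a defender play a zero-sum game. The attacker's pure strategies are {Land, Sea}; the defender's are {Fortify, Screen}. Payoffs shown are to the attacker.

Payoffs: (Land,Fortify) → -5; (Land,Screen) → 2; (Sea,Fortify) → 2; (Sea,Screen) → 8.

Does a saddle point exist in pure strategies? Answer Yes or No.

Row minima: Land → -5, Sea → 2; maximin = 2.
Column maxima: Fortify → 2, Screen → 8; minimax = 2.
maximin = minimax = 2, so a saddle point exists.

Yes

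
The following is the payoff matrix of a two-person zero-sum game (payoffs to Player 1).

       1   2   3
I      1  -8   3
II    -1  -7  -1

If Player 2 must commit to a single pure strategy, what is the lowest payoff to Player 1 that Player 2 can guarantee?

-7

Column maxima: 1 → 1, 2 → -7, 3 → 3.
The smallest of these is -7.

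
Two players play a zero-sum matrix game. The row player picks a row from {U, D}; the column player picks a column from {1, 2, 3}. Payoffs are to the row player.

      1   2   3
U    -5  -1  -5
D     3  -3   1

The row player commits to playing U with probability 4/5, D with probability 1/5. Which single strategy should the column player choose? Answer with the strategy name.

If the column player plays 1, the row player's expected payoff is (4/5)·(-5) + (1/5)·3 = -17/5.
If the column player plays 2, the row player's expected payoff is (4/5)·(-1) + (1/5)·(-3) = -7/5.
If the column player plays 3, the row player's expected payoff is (4/5)·(-5) + (1/5)·1 = -19/5.
The column player minimizes the row player's payoff; the smallest is -19/5, so the best response is 3.

3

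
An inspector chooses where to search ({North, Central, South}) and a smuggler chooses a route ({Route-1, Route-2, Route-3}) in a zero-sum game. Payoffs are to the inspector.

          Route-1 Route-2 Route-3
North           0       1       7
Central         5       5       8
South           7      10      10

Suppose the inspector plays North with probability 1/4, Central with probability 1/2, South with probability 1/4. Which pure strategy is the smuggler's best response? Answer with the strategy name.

Route-1

If the smuggler plays Route-1, the inspector's expected payoff is (1/4)·0 + (1/2)·5 + (1/4)·7 = 17/4.
If the smuggler plays Route-2, the inspector's expected payoff is (1/4)·1 + (1/2)·5 + (1/4)·10 = 21/4.
If the smuggler plays Route-3, the inspector's expected payoff is (1/4)·7 + (1/2)·8 + (1/4)·10 = 33/4.
The smuggler minimizes the inspector's payoff; the smallest is 17/4, so the best response is Route-1.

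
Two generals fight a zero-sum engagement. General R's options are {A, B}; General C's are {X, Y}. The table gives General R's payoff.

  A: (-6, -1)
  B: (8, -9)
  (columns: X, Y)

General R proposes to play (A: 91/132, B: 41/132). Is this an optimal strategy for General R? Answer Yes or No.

No

Against X this mix gives (91/132)·(-6) + (41/132)·8 = -109/66.
Against Y this mix gives (91/132)·(-1) + (41/132)·(-9) = -115/33.
General C will play Y, holding General R to -115/33. Shifting weight toward the row that does better against Y would raise this floor (the equalizing mix achieves -31/11 against both Y and X), so the proposed strategy is not optimal.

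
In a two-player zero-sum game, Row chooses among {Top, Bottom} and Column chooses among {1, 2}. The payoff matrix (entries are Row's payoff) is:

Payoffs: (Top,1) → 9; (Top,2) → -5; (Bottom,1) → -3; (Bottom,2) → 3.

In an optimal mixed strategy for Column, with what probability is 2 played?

3/5

Row minima: Top → -5, Bottom → -3; maximin = -3.
Column maxima: 1 → 9, 2 → 3; minimax = 3.
-3 ≠ 3, so there is no saddle point; optimal play is mixed.
Let Row play Top with probability p. Expected payoff against 1: 9p + (-3)(1−p) = 12p − 3; against 2: (-5)p + 3(1−p) = −8p + 3.
Setting these equal: 12p − 3 = −8p + 3 ⇒ 20p = 6 ⇒ p = 3/10, and the value is (12)·(3/10) − 3 = 3/5.
For Column: with q = P(1), equating Top's and Bottom's payoffs gives 14q − 5 = −6q + 3 ⇒ q = 2/5.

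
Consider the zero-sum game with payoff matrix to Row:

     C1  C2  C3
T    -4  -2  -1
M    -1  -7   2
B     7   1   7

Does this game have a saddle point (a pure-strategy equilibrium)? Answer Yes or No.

Yes

Row minima: T → -4, M → -7, B → 1; maximin = 1.
Column maxima: C1 → 7, C2 → 1, C3 → 7; minimax = 1.
maximin = minimax = 1, so a saddle point exists.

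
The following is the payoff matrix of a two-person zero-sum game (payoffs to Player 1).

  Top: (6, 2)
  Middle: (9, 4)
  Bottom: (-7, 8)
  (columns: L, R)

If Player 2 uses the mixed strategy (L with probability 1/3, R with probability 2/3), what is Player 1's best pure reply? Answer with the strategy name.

Middle

Expected payoff of Top: (1/3)·6 + (2/3)·2 = 10/3.
Expected payoff of Middle: (1/3)·9 + (2/3)·4 = 17/3.
Expected payoff of Bottom: (1/3)·(-7) + (2/3)·8 = 3.
The largest is 17/3, so Player 1's best response is Middle.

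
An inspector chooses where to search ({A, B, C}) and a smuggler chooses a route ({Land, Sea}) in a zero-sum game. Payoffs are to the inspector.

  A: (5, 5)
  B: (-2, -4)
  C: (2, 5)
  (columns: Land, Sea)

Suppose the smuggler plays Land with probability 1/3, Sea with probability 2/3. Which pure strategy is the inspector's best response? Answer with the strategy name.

Expected payoff of A: (1/3)·5 + (2/3)·5 = 5.
Expected payoff of B: (1/3)·(-2) + (2/3)·(-4) = -10/3.
Expected payoff of C: (1/3)·2 + (2/3)·5 = 4.
The largest is 5, so the inspector's best response is A.

A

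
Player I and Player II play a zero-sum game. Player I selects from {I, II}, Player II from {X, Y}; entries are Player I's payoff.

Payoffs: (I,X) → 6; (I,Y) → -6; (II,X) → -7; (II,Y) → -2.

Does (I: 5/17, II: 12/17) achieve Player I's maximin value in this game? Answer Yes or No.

Against X this mix gives (5/17)·6 + (12/17)·(-7) = -54/17.
Against Y this mix gives (5/17)·(-6) + (12/17)·(-2) = -54/17.
All of Player II's active replies (X, Y) yield -54/17, and no column does worse for Player I. The mix makes Player II indifferent and guarantees -54/17, so it is optimal.

Yes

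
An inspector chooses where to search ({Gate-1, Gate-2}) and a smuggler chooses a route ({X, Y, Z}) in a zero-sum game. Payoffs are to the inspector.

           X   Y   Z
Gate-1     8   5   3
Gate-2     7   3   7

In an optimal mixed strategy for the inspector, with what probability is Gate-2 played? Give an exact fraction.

Row minima: Gate-1 → 3, Gate-2 → 3; maximin = 3.
Column maxima: X → 8, Y → 5, Z → 7; minimax = 5.
3 ≠ 5, so there is no saddle point; optimal play is mixed.
X is strictly dominated by Y (it gives the inspector strictly more in every row), so the smuggler never plays it.
On the remaining 2×2 (Gate-1, Gate-2 vs Y, Z):
Let the inspector play Gate-1 with probability p. Expected payoff against Y: 5p + 3(1−p) = 2p + 3; against Z: 3p + 7(1−p) = −4p + 7.
Setting these equal: 2p + 3 = −4p + 7 ⇒ 6p = 4 ⇒ p = 2/3, and the value is (2)·(2/3) + 3 = 13/3.
For the smuggler: with q = P(Y), equating Gate-1's and Gate-2's payoffs gives 2q + 3 = −4q + 7 ⇒ q = 2/3.

1/3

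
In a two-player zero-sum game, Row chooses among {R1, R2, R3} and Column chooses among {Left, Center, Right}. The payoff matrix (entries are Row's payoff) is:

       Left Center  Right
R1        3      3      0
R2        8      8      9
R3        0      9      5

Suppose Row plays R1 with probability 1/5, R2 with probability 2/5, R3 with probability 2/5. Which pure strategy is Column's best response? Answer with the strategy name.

Left

If Column plays Left, Row's expected payoff is (1/5)·3 + (2/5)·8 + (2/5)·0 = 19/5.
If Column plays Center, Row's expected payoff is (1/5)·3 + (2/5)·8 + (2/5)·9 = 37/5.
If Column plays Right, Row's expected payoff is (1/5)·0 + (2/5)·9 + (2/5)·5 = 28/5.
Column minimizes Row's payoff; the smallest is 19/5, so the best response is Left.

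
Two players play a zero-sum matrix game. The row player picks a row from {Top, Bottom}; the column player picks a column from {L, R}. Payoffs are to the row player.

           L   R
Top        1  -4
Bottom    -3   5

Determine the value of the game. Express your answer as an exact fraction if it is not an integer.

Row minima: Top → -4, Bottom → -3; maximin = -3.
Column maxima: L → 1, R → 5; minimax = 1.
-3 ≠ 1, so there is no saddle point; optimal play is mixed.
Let the row player play Top with probability p. Expected payoff against L: 1p + (-3)(1−p) = 4p − 3; against R: (-4)p + 5(1−p) = −9p + 5.
Setting these equal: 4p − 3 = −9p + 5 ⇒ 13p = 8 ⇒ p = 8/13, and the value is (4)·(8/13) − 3 = -7/13.
For the column player: with q = P(L), equating Top's and Bottom's payoffs gives 5q − 4 = −8q + 5 ⇒ q = 9/13.

-7/13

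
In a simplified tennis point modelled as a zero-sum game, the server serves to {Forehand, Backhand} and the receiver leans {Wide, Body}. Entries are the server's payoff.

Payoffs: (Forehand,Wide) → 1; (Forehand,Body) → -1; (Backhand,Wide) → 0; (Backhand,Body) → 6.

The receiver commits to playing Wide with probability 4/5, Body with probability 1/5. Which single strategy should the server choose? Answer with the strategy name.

Backhand

Expected payoff of Forehand: (4/5)·1 + (1/5)·(-1) = 3/5.
Expected payoff of Backhand: (4/5)·0 + (1/5)·6 = 6/5.
The largest is 6/5, so the server's best response is Backhand.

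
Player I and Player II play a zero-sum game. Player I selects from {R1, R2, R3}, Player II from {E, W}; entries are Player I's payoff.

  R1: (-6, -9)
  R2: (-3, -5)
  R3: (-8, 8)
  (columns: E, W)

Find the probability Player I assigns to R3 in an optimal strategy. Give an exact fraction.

1/9

Row minima: R1 → -9, R2 → -5, R3 → -8; maximin = -5.
Column maxima: E → -3, W → 8; minimax = -3.
-5 ≠ -3, so there is no saddle point; optimal play is mixed.
R1 is strictly dominated by R2, so Player I never plays it.
On the remaining 2×2 (R2, R3 vs E, W):
Let Player I play R2 with probability p. Expected payoff against E: (-3)p + (-8)(1−p) = 5p − 8; against W: (-5)p + 8(1−p) = −13p + 8.
Setting these equal: 5p − 8 = −13p + 8 ⇒ 18p = 16 ⇒ p = 8/9, and the value is (5)·(8/9) − 8 = -32/9.
For Player II: with q = P(E), equating R2's and R3's payoffs gives 2q − 5 = −16q + 8 ⇒ q = 13/18.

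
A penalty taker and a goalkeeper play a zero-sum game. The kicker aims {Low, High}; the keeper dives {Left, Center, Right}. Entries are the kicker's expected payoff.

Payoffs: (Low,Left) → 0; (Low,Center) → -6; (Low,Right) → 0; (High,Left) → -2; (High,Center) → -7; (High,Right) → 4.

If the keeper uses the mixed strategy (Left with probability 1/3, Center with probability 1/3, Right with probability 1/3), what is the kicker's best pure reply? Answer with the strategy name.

High

Expected payoff of Low: (1/3)·0 + (1/3)·(-6) + (1/3)·0 = -2.
Expected payoff of High: (1/3)·(-2) + (1/3)·(-7) + (1/3)·4 = -5/3.
The largest is -5/3, so the kicker's best response is High.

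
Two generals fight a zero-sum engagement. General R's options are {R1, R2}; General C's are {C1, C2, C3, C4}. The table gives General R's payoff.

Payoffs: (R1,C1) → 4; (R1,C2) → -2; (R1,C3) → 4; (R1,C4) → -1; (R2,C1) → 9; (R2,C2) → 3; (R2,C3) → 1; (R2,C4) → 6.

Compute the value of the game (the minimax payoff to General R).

Row minima: R1 → -2, R2 → 1; maximin = 1.
Column maxima: C1 → 9, C2 → 3, C3 → 4, C4 → 6; minimax = 3.
1 ≠ 3, so there is no saddle point; optimal play is mixed.
C1 is strictly dominated by C2 (it gives General R strictly more in every row), so General C never plays it.
C4 is strictly dominated by C2 (it gives General R strictly more in every row), so General C never plays it.
On the remaining 2×2 (R1, R2 vs C2, C3):
Let General R play R1 with probability p. Expected payoff against C2: (-2)p + 3(1−p) = −5p + 3; against C3: 4p + 1(1−p) = 3p + 1.
Setting these equal: −5p + 3 = 3p + 1 ⇒ −8p = -2 ⇒ p = 1/4, and the value is (-5)·(1/4) + 3 = 7/4.
For General C: with q = P(C2), equating R1's and R2's payoffs gives −6q + 4 = 2q + 1 ⇒ q = 3/8.

7/4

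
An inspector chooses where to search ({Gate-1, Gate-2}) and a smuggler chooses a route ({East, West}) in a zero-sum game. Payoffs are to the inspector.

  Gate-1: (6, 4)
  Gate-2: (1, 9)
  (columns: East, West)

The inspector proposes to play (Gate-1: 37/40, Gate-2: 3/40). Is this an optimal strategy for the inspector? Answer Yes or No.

No

Against East this mix gives (37/40)·6 + (3/40)·1 = 45/8.
Against West this mix gives (37/40)·4 + (3/40)·9 = 35/8.
The smuggler will play West, holding the inspector to 35/8. Shifting weight toward the row that does better against West would raise this floor (the equalizing mix achieves 5 against both West and East), so the proposed strategy is not optimal.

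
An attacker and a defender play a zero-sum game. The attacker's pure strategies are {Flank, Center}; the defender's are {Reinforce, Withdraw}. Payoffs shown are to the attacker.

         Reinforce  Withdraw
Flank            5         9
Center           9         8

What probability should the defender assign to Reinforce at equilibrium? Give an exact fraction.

1/5

Row minima: Flank → 5, Center → 8; maximin = 8.
Column maxima: Reinforce → 9, Withdraw → 9; minimax = 9.
8 ≠ 9, so there is no saddle point; optimal play is mixed.
Let the attacker play Flank with probability p. Expected payoff against Reinforce: 5p + 9(1−p) = −4p + 9; against Withdraw: 9p + 8(1−p) = p + 8.
Setting these equal: −4p + 9 = p + 8 ⇒ −5p = -1 ⇒ p = 1/5, and the value is (-4)·(1/5) + 9 = 41/5.
For the defender: with q = P(Reinforce), equating Flank's and Center's payoffs gives −4q + 9 = q + 8 ⇒ q = 1/5.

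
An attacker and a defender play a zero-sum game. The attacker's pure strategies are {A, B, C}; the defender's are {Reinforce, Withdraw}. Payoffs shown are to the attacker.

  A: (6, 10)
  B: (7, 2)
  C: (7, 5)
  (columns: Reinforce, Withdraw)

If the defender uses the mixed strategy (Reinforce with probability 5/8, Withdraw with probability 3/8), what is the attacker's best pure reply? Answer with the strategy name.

Expected payoff of A: (5/8)·6 + (3/8)·10 = 15/2.
Expected payoff of B: (5/8)·7 + (3/8)·2 = 41/8.
Expected payoff of C: (5/8)·7 + (3/8)·5 = 25/4.
The largest is 15/2, so the attacker's best response is A.

A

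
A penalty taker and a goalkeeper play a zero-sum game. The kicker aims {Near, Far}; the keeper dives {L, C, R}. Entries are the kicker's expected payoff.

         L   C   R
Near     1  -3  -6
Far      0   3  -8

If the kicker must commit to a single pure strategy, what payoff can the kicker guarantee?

Row minima: Near → -6, Far → -8.
The best of these is -6.

-6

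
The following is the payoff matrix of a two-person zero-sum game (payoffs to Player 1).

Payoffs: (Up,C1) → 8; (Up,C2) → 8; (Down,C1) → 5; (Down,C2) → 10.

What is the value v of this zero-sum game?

8

Row minima: Up → 8, Down → 5; maximin = 8.
Column maxima: C1 → 8, C2 → 10; minimax = 8.
Since maximin = minimax = 8, there is a saddle point and the value is 8.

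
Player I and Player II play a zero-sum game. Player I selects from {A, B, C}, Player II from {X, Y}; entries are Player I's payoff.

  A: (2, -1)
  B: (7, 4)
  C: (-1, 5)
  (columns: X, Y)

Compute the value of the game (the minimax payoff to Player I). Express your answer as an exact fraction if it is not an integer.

Row minima: A → -1, B → 4, C → -1; maximin = 4.
Column maxima: X → 7, Y → 5; minimax = 5.
4 ≠ 5, so there is no saddle point; optimal play is mixed.
A is strictly dominated by B, so Player I never plays it.
On the remaining 2×2 (B, C vs X, Y):
Let Player I play B with probability p. Expected payoff against X: 7p + (-1)(1−p) = 8p − 1; against Y: 4p + 5(1−p) = −p + 5.
Setting these equal: 8p − 1 = −p + 5 ⇒ 9p = 6 ⇒ p = 2/3, and the value is (8)·(2/3) − 1 = 13/3.
For Player II: with q = P(X), equating B's and C's payoffs gives 3q + 4 = −6q + 5 ⇒ q = 1/9.

13/3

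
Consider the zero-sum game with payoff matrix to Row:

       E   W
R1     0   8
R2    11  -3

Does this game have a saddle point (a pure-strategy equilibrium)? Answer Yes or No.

No

Row minima: R1 → 0, R2 → -3; maximin = 0.
Column maxima: E → 11, W → 8; minimax = 8.
0 ≠ 8, so no pure-strategy equilibrium exists.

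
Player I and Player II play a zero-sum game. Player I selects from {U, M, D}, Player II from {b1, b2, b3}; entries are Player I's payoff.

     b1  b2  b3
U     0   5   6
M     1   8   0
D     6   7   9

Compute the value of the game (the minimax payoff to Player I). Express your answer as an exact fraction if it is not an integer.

6

Row minima: U → 0, M → 0, D → 6; maximin = 6.
Column maxima: b1 → 6, b2 → 8, b3 → 9; minimax = 6.
Since maximin = minimax = 6, there is a saddle point and the value is 6.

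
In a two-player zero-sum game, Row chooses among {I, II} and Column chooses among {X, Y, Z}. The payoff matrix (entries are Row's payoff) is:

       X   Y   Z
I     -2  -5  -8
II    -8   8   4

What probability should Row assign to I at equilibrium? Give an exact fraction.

2/3

Row minima: I → -8, II → -8; maximin = -8.
Column maxima: X → -2, Y → 8, Z → 4; minimax = -2.
-8 ≠ -2, so there is no saddle point; optimal play is mixed.
Y is strictly dominated by Z (it gives Row strictly more in every row), so Column never plays it.
On the remaining 2×2 (I, II vs X, Z):
Let Row play I with probability p. Expected payoff against X: (-2)p + (-8)(1−p) = 6p − 8; against Z: (-8)p + 4(1−p) = −12p + 4.
Setting these equal: 6p − 8 = −12p + 4 ⇒ 18p = 12 ⇒ p = 2/3, and the value is (6)·(2/3) − 8 = -4.
For Column: with q = P(X), equating I's and II's payoffs gives 6q − 8 = −12q + 4 ⇒ q = 2/3.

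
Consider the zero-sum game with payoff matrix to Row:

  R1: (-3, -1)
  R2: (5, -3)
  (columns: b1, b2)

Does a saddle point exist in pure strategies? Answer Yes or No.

No

Row minima: R1 → -3, R2 → -3; maximin = -3.
Column maxima: b1 → 5, b2 → -1; minimax = -1.
-3 ≠ -1, so no pure-strategy equilibrium exists.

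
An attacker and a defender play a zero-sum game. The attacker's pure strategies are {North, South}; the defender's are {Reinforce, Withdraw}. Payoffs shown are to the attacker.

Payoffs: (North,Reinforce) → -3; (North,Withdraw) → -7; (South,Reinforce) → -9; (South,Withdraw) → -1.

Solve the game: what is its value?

Row minima: North → -7, South → -9; maximin = -7.
Column maxima: Reinforce → -3, Withdraw → -1; minimax = -3.
-7 ≠ -3, so there is no saddle point; optimal play is mixed.
Let the attacker play North with probability p. Expected payoff against Reinforce: (-3)p + (-9)(1−p) = 6p − 9; against Withdraw: (-7)p + (-1)(1−p) = −6p − 1.
Setting these equal: 6p − 9 = −6p − 1 ⇒ 12p = 8 ⇒ p = 2/3, and the value is (6)·(2/3) − 9 = -5.
For the defender: with q = P(Reinforce), equating North's and South's payoffs gives 4q − 7 = −8q − 1 ⇒ q = 1/2.

-5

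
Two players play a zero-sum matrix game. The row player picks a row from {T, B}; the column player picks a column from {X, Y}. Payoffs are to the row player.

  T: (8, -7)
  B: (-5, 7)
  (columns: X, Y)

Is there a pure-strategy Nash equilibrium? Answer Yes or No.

No

Row minima: T → -7, B → -5; maximin = -5.
Column maxima: X → 8, Y → 7; minimax = 7.
-5 ≠ 7, so no pure-strategy equilibrium exists.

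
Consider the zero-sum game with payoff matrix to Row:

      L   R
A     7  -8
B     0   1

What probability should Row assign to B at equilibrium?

15/16

Row minima: A → -8, B → 0; maximin = 0.
Column maxima: L → 7, R → 1; minimax = 1.
0 ≠ 1, so there is no saddle point; optimal play is mixed.
Let Row play A with probability p. Expected payoff against L: 7p + 0(1−p) = 7p; against R: (-8)p + 1(1−p) = −9p + 1.
Setting these equal: 7p = −9p + 1 ⇒ 16p = 1 ⇒ p = 1/16, and the value is (7)·(1/16) = 7/16.
For Column: with q = P(L), equating A's and B's payoffs gives 15q − 8 = −q + 1 ⇒ q = 9/16.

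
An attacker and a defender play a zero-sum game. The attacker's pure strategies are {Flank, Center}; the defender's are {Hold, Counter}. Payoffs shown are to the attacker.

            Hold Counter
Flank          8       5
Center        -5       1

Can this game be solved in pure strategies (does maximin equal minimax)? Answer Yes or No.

Yes

Row minima: Flank → 5, Center → -5; maximin = 5.
Column maxima: Hold → 8, Counter → 5; minimax = 5.
maximin = minimax = 5, so a saddle point exists.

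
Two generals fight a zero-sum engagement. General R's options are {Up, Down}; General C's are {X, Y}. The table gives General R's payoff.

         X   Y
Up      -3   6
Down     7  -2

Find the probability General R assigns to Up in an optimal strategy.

1/2

Row minima: Up → -3, Down → -2; maximin = -2.
Column maxima: X → 7, Y → 6; minimax = 6.
-2 ≠ 6, so there is no saddle point; optimal play is mixed.
Let General R play Up with probability p. Expected payoff against X: (-3)p + 7(1−p) = −10p + 7; against Y: 6p + (-2)(1−p) = 8p − 2.
Setting these equal: −10p + 7 = 8p − 2 ⇒ −18p = -9 ⇒ p = 1/2, and the value is (-10)·(1/2) + 7 = 2.
For General C: with q = P(X), equating Up's and Down's payoffs gives −9q + 6 = 9q − 2 ⇒ q = 4/9.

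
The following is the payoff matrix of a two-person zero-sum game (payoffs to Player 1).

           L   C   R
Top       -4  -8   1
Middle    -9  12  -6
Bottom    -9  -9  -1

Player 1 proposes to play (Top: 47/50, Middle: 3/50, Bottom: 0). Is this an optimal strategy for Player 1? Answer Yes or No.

Against L this mix gives (47/50)·(-4) + (3/50)·(-9) = -43/10.
Against C this mix gives (47/50)·(-8) + (3/50)·12 = -34/5.
Against R this mix gives (47/50)·1 + (3/50)·(-6) = 29/50.
Player 2 will play C, holding Player 1 to -34/5. Shifting weight toward the row that does better against C would raise this floor (the equalizing mix achieves -24/5 against both C and L), so the proposed strategy is not optimal.

No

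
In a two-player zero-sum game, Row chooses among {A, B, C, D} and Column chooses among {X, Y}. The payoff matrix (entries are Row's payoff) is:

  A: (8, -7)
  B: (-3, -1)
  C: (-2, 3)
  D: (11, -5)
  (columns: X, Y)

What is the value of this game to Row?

23/21

Row minima: A → -7, B → -3, C → -2, D → -5; maximin = -2.
Column maxima: X → 11, Y → 3; minimax = 3.
-2 ≠ 3, so there is no saddle point; optimal play is mixed.
A is strictly dominated by D, so Row never plays it.
B is strictly dominated by C, so Row never plays it.
On the remaining 2×2 (C, D vs X, Y):
Let Row play C with probability p. Expected payoff against X: (-2)p + 11(1−p) = −13p + 11; against Y: 3p + (-5)(1−p) = 8p − 5.
Setting these equal: −13p + 11 = 8p − 5 ⇒ −21p = -16 ⇒ p = 16/21, and the value is (-13)·(16/21) + 11 = 23/21.
For Column: with q = P(X), equating C's and D's payoffs gives −5q + 3 = 16q − 5 ⇒ q = 8/21.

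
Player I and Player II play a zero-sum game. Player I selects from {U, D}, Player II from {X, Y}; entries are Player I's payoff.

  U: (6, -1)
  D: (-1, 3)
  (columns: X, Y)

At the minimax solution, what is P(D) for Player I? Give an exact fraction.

7/11

Row minima: U → -1, D → -1; maximin = -1.
Column maxima: X → 6, Y → 3; minimax = 3.
-1 ≠ 3, so there is no saddle point; optimal play is mixed.
Let Player I play U with probability p. Expected payoff against X: 6p + (-1)(1−p) = 7p − 1; against Y: (-1)p + 3(1−p) = −4p + 3.
Setting these equal: 7p − 1 = −4p + 3 ⇒ 11p = 4 ⇒ p = 4/11, and the value is (7)·(4/11) − 1 = 17/11.
For Player II: with q = P(X), equating U's and D's payoffs gives 7q − 1 = −4q + 3 ⇒ q = 4/11.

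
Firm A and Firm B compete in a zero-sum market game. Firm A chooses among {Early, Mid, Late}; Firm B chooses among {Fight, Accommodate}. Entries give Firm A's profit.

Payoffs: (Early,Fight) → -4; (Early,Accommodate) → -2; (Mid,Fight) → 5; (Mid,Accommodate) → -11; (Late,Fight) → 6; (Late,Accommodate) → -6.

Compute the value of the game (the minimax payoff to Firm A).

Row minima: Early → -4, Mid → -11, Late → -6; maximin = -4.
Column maxima: Fight → 6, Accommodate → -2; minimax = -2.
-4 ≠ -2, so there is no saddle point; optimal play is mixed.
Mid is strictly dominated by Late, so Firm A never plays it.
On the remaining 2×2 (Early, Late vs Fight, Accommodate):
Let Firm A play Early with probability p. Expected payoff against Fight: (-4)p + 6(1−p) = −10p + 6; against Accommodate: (-2)p + (-6)(1−p) = 4p − 6.
Setting these equal: −10p + 6 = 4p − 6 ⇒ −14p = -12 ⇒ p = 6/7, and the value is (-10)·(6/7) + 6 = -18/7.
For Firm B: with q = P(Fight), equating Early's and Late's payoffs gives −2q − 2 = 12q − 6 ⇒ q = 2/7.

-18/7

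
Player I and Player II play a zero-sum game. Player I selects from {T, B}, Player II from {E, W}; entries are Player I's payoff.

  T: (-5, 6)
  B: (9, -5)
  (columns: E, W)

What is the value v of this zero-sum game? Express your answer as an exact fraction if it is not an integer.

Row minima: T → -5, B → -5; maximin = -5.
Column maxima: E → 9, W → 6; minimax = 6.
-5 ≠ 6, so there is no saddle point; optimal play is mixed.
Let Player I play T with probability p. Expected payoff against E: (-5)p + 9(1−p) = −14p + 9; against W: 6p + (-5)(1−p) = 11p − 5.
Setting these equal: −14p + 9 = 11p − 5 ⇒ −25p = -14 ⇒ p = 14/25, and the value is (-14)·(14/25) + 9 = 29/25.
For Player II: with q = P(E), equating T's and B's payoffs gives −11q + 6 = 14q − 5 ⇒ q = 11/25.

29/25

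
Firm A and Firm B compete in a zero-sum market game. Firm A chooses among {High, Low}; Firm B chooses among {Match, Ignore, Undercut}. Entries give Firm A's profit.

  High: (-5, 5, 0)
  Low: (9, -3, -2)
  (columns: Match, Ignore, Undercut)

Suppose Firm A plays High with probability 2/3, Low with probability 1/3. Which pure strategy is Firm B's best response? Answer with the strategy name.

Undercut

If Firm B plays Match, Firm A's expected payoff is (2/3)·(-5) + (1/3)·9 = -1/3.
If Firm B plays Ignore, Firm A's expected payoff is (2/3)·5 + (1/3)·(-3) = 7/3.
If Firm B plays Undercut, Firm A's expected payoff is (2/3)·0 + (1/3)·(-2) = -2/3.
Firm B minimizes Firm A's payoff; the smallest is -2/3, so the best response is Undercut.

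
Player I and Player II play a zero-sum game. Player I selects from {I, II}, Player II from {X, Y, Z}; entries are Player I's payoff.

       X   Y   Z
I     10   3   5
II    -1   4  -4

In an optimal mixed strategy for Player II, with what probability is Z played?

Row minima: I → 3, II → -4; maximin = 3.
Column maxima: X → 10, Y → 4, Z → 5; minimax = 4.
3 ≠ 4, so there is no saddle point; optimal play is mixed.
X is strictly dominated by Z (it gives Player I strictly more in every row), so Player II never plays it.
On the remaining 2×2 (I, II vs Y, Z):
Let Player I play I with probability p. Expected payoff against Y: 3p + 4(1−p) = −p + 4; against Z: 5p + (-4)(1−p) = 9p − 4.
Setting these equal: −p + 4 = 9p − 4 ⇒ −10p = -8 ⇒ p = 4/5, and the value is (-1)·(4/5) + 4 = 16/5.
For Player II: with q = P(Y), equating I's and II's payoffs gives −2q + 5 = 8q − 4 ⇒ q = 9/10.

1/10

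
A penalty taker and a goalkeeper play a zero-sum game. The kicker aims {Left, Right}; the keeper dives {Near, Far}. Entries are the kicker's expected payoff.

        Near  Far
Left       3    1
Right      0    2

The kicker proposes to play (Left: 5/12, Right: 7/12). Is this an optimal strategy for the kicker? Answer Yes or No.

Against Near this mix gives (5/12)·3 + (7/12)·0 = 5/4.
Against Far this mix gives (5/12)·1 + (7/12)·2 = 19/12.
The keeper will play Near, holding the kicker to 5/4. Shifting weight toward the row that does better against Near would raise this floor (the equalizing mix achieves 3/2 against both Near and Far), so the proposed strategy is not optimal.

No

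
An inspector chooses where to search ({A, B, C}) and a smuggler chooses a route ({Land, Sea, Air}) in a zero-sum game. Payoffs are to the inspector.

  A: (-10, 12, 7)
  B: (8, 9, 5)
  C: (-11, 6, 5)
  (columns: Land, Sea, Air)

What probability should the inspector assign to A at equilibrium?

3/20

Row minima: A → -10, B → 5, C → -11; maximin = 5.
Column maxima: Land → 8, Sea → 12, Air → 7; minimax = 7.
5 ≠ 7, so there is no saddle point; optimal play is mixed.
C is strictly dominated by A, so the inspector never plays it.
Sea is strictly dominated by Land (it gives the inspector strictly more in every row), so the smuggler never plays it.
On the remaining 2×2 (A, B vs Land, Air):
Let the inspector play A with probability p. Expected payoff against Land: (-10)p + 8(1−p) = −18p + 8; against Air: 7p + 5(1−p) = 2p + 5.
Setting these equal: −18p + 8 = 2p + 5 ⇒ −20p = -3 ⇒ p = 3/20, and the value is (-18)·(3/20) + 8 = 53/10.
For the smuggler: with q = P(Land), equating A's and B's payoffs gives −17q + 7 = 3q + 5 ⇒ q = 1/10.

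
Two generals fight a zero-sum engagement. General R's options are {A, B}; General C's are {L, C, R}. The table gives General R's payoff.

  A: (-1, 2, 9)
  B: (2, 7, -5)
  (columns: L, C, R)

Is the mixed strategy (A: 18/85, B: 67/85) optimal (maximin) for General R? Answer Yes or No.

Against L this mix gives (18/85)·(-1) + (67/85)·2 = 116/85.
Against C this mix gives (18/85)·2 + (67/85)·7 = 101/17.
Against R this mix gives (18/85)·9 + (67/85)·(-5) = -173/85.
General C will play R, holding General R to -173/85. Shifting weight toward the row that does better against R would raise this floor (the equalizing mix achieves 13/17 against both R and L), so the proposed strategy is not optimal.

No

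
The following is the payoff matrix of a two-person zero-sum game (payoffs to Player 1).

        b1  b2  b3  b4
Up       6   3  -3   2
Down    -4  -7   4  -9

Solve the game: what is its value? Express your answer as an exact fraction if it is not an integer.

-19/18

Row minima: Up → -3, Down → -9; maximin = -3.
Column maxima: b1 → 6, b2 → 3, b3 → 4, b4 → 2; minimax = 2.
-3 ≠ 2, so there is no saddle point; optimal play is mixed.
b1 is strictly dominated by b2 (it gives Player 1 strictly more in every row), so Player 2 never plays it.
b2 is strictly dominated by b4 (it gives Player 1 strictly more in every row), so Player 2 never plays it.
On the remaining 2×2 (Up, Down vs b3, b4):
Let Player 1 play Up with probability p. Expected payoff against b3: (-3)p + 4(1−p) = −7p + 4; against b4: 2p + (-9)(1−p) = 11p − 9.
Setting these equal: −7p + 4 = 11p − 9 ⇒ −18p = -13 ⇒ p = 13/18, and the value is (-7)·(13/18) + 4 = -19/18.
For Player 2: with q = P(b3), equating Up's and Down's payoffs gives −5q + 2 = 13q − 9 ⇒ q = 11/18.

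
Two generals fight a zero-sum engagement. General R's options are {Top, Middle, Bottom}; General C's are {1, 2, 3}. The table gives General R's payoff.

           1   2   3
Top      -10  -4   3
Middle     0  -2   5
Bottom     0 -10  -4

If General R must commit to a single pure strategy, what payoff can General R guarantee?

-2

Row minima: Top → -10, Middle → -2, Bottom → -10.
The best of these is -2.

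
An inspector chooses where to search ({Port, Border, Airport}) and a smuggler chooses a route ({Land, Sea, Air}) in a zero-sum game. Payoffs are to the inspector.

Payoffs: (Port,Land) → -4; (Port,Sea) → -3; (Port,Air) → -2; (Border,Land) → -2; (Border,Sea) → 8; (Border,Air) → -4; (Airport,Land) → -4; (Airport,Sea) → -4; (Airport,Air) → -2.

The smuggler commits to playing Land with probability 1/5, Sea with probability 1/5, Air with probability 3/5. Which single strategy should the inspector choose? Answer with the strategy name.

Expected payoff of Port: (1/5)·(-4) + (1/5)·(-3) + (3/5)·(-2) = -13/5.
Expected payoff of Border: (1/5)·(-2) + (1/5)·8 + (3/5)·(-4) = -6/5.
Expected payoff of Airport: (1/5)·(-4) + (1/5)·(-4) + (3/5)·(-2) = -14/5.
The largest is -6/5, so the inspector's best response is Border.

Border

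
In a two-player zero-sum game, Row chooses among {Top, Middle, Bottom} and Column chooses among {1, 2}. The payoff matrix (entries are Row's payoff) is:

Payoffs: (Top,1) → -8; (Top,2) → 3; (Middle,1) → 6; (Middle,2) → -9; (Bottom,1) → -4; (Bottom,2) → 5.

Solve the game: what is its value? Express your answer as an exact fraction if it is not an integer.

-1/4

Row minima: Top → -8, Middle → -9, Bottom → -4; maximin = -4.
Column maxima: 1 → 6, 2 → 5; minimax = 5.
-4 ≠ 5, so there is no saddle point; optimal play is mixed.
Top is strictly dominated by Bottom, so Row never plays it.
On the remaining 2×2 (Middle, Bottom vs 1, 2):
Let Row play Middle with probability p. Expected payoff against 1: 6p + (-4)(1−p) = 10p − 4; against 2: (-9)p + 5(1−p) = −14p + 5.
Setting these equal: 10p − 4 = −14p + 5 ⇒ 24p = 9 ⇒ p = 3/8, and the value is (10)·(3/8) − 4 = -1/4.
For Column: with q = P(1), equating Middle's and Bottom's payoffs gives 15q − 9 = −9q + 5 ⇒ q = 7/12.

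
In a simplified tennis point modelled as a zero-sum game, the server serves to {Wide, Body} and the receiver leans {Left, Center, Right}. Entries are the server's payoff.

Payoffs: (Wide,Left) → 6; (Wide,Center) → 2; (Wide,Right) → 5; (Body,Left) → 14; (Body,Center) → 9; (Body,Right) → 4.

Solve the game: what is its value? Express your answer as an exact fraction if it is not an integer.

Row minima: Wide → 2, Body → 4; maximin = 4.
Column maxima: Left → 14, Center → 9, Right → 5; minimax = 5.
4 ≠ 5, so there is no saddle point; optimal play is mixed.
Left is strictly dominated by Center (it gives the server strictly more in every row), so the receiver never plays it.
On the remaining 2×2 (Wide, Body vs Center, Right):
Let the server play Wide with probability p. Expected payoff against Center: 2p + 9(1−p) = −7p + 9; against Right: 5p + 4(1−p) = p + 4.
Setting these equal: −7p + 9 = p + 4 ⇒ −8p = -5 ⇒ p = 5/8, and the value is (-7)·(5/8) + 9 = 37/8.
For the receiver: with q = P(Center), equating Wide's and Body's payoffs gives −3q + 5 = 5q + 4 ⇒ q = 1/8.

37/8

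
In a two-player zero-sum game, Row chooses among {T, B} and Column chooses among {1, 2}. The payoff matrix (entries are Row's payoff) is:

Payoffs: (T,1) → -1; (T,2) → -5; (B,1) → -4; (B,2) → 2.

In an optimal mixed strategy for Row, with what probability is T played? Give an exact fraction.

3/5

Row minima: T → -5, B → -4; maximin = -4.
Column maxima: 1 → -1, 2 → 2; minimax = -1.
-4 ≠ -1, so there is no saddle point; optimal play is mixed.
Let Row play T with probability p. Expected payoff against 1: (-1)p + (-4)(1−p) = 3p − 4; against 2: (-5)p + 2(1−p) = −7p + 2.
Setting these equal: 3p − 4 = −7p + 2 ⇒ 10p = 6 ⇒ p = 3/5, and the value is (3)·(3/5) − 4 = -11/5.
For Column: with q = P(1), equating T's and B's payoffs gives 4q − 5 = −6q + 2 ⇒ q = 7/10.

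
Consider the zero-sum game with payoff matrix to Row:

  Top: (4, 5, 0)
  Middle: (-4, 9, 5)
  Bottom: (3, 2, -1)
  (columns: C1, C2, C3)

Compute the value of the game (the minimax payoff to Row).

Row minima: Top → 0, Middle → -4, Bottom → -1; maximin = 0.
Column maxima: C1 → 4, C2 → 9, C3 → 5; minimax = 4.
0 ≠ 4, so there is no saddle point; optimal play is mixed.
Bottom is strictly dominated by Top, so Row never plays it.
With Bottom eliminated, C2 is strictly dominated by C1 (it gives Row strictly more in every remaining row), so Column never plays it.
On the remaining 2×2 (Top, Middle vs C1, C3):
Let Row play Top with probability p. Expected payoff against C1: 4p + (-4)(1−p) = 8p − 4; against C3: 0p + 5(1−p) = −5p + 5.
Setting these equal: 8p − 4 = −5p + 5 ⇒ 13p = 9 ⇒ p = 9/13, and the value is (8)·(9/13) − 4 = 20/13.
For Column: with q = P(C1), equating Top's and Middle's payoffs gives 4q = −9q + 5 ⇒ q = 5/13.

20/13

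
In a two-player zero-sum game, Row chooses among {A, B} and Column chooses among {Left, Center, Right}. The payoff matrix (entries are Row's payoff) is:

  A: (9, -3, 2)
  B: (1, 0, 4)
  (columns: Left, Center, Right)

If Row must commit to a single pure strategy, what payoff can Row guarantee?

Row minima: A → -3, B → 0.
The best of these is 0.

0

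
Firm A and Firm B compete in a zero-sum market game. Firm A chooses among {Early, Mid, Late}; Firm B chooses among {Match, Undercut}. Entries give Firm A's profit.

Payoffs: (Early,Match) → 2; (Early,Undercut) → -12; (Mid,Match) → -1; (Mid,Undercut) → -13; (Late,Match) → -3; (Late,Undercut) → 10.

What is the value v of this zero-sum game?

Row minima: Early → -12, Mid → -13, Late → -3; maximin = -3.
Column maxima: Match → 2, Undercut → 10; minimax = 2.
-3 ≠ 2, so there is no saddle point; optimal play is mixed.
Mid is strictly dominated by Early, so Firm A never plays it.
On the remaining 2×2 (Early, Late vs Match, Undercut):
Let Firm A play Early with probability p. Expected payoff against Match: 2p + (-3)(1−p) = 5p − 3; against Undercut: (-12)p + 10(1−p) = −22p + 10.
Setting these equal: 5p − 3 = −22p + 10 ⇒ 27p = 13 ⇒ p = 13/27, and the value is (5)·(13/27) − 3 = -16/27.
For Firm B: with q = P(Match), equating Early's and Late's payoffs gives 14q − 12 = −13q + 10 ⇒ q = 22/27.

-16/27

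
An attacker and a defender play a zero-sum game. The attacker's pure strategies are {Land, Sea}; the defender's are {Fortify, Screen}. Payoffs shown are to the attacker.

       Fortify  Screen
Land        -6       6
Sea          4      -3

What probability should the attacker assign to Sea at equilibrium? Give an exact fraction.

12/19

Row minima: Land → -6, Sea → -3; maximin = -3.
Column maxima: Fortify → 4, Screen → 6; minimax = 4.
-3 ≠ 4, so there is no saddle point; optimal play is mixed.
Let the attacker play Land with probability p. Expected payoff against Fortify: (-6)p + 4(1−p) = −10p + 4; against Screen: 6p + (-3)(1−p) = 9p − 3.
Setting these equal: −10p + 4 = 9p − 3 ⇒ −19p = -7 ⇒ p = 7/19, and the value is (-10)·(7/19) + 4 = 6/19.
For the defender: with q = P(Fortify), equating Land's and Sea's payoffs gives −12q + 6 = 7q − 3 ⇒ q = 9/19.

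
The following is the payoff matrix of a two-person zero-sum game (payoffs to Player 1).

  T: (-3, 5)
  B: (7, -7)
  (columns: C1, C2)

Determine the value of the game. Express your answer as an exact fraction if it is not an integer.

Row minima: T → -3, B → -7; maximin = -3.
Column maxima: C1 → 7, C2 → 5; minimax = 5.
-3 ≠ 5, so there is no saddle point; optimal play is mixed.
Let Player 1 play T with probability p. Expected payoff against C1: (-3)p + 7(1−p) = −10p + 7; against C2: 5p + (-7)(1−p) = 12p − 7.
Setting these equal: −10p + 7 = 12p − 7 ⇒ −22p = -14 ⇒ p = 7/11, and the value is (-10)·(7/11) + 7 = 7/11.
For Player 2: with q = P(C1), equating T's and B's payoffs gives −8q + 5 = 14q − 7 ⇒ q = 6/11.

7/11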